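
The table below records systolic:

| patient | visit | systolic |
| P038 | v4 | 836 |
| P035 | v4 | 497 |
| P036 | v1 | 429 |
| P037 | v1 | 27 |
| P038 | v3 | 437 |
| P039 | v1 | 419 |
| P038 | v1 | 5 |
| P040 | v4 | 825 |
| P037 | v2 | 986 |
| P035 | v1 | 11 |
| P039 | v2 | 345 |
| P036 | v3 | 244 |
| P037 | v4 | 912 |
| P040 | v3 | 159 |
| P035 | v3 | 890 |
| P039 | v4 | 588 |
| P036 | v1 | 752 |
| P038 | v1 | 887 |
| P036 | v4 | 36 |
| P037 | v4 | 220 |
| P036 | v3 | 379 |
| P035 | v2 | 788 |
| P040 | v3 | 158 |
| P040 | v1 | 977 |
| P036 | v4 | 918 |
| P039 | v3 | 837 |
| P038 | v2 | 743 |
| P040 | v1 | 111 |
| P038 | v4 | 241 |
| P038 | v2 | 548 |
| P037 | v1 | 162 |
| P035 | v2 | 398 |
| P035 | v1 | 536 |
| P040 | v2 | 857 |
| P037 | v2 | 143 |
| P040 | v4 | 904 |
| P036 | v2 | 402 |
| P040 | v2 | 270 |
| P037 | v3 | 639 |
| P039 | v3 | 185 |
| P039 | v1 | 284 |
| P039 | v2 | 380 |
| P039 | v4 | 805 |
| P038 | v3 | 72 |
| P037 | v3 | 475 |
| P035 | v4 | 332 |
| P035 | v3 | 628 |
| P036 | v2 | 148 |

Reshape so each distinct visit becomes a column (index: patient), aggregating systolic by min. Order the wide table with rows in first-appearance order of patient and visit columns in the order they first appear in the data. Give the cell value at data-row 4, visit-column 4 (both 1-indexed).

143

With rows in first-appearance order of patient, row 4 is patient=P037. visit columns in first-appearance order: v4, v1, v3, v2; column 4 is v2.
Long rows with patient=P037, visit=v2: min(986, 143) = 143.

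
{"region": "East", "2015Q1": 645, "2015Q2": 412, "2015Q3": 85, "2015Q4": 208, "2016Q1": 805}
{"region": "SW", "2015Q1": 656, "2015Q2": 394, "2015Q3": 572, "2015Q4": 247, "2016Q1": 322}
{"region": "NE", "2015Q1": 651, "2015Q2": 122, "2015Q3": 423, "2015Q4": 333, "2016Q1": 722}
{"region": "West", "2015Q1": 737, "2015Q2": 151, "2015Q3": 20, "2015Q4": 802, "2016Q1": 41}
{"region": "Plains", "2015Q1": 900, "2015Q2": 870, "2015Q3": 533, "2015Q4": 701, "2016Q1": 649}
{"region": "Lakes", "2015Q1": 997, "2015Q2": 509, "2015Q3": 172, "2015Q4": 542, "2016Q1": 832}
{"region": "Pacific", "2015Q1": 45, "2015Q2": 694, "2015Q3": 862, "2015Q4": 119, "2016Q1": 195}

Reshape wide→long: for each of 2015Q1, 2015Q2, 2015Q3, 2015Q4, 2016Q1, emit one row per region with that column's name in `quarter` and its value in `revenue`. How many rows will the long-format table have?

35

7 region values × 5 melted columns = 35 rows.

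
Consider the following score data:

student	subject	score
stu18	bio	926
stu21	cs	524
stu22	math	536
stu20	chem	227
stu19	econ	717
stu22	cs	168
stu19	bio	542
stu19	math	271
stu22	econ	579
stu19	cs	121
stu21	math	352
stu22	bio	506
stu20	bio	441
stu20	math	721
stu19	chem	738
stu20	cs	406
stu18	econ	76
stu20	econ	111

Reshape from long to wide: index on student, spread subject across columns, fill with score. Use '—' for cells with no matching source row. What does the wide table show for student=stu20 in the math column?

The long row with student=stu20, subject=math has score=721.

721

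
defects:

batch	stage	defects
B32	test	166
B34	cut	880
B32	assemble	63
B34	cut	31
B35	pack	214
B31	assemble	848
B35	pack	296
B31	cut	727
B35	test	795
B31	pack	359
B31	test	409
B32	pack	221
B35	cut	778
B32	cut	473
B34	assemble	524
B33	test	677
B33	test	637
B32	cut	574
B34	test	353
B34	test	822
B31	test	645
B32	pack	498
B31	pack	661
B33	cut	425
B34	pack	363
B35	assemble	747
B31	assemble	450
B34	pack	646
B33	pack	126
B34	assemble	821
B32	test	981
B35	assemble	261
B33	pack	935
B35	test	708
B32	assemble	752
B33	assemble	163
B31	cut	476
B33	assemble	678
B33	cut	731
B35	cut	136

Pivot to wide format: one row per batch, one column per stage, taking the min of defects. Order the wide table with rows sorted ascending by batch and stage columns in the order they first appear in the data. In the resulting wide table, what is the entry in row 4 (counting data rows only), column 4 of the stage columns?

With rows sorted ascending by batch, row 4 is batch=B34. stage columns in first-appearance order: test, cut, assemble, pack; column 4 is pack.
Long rows with batch=B34, stage=pack: min(363, 646) = 363.

363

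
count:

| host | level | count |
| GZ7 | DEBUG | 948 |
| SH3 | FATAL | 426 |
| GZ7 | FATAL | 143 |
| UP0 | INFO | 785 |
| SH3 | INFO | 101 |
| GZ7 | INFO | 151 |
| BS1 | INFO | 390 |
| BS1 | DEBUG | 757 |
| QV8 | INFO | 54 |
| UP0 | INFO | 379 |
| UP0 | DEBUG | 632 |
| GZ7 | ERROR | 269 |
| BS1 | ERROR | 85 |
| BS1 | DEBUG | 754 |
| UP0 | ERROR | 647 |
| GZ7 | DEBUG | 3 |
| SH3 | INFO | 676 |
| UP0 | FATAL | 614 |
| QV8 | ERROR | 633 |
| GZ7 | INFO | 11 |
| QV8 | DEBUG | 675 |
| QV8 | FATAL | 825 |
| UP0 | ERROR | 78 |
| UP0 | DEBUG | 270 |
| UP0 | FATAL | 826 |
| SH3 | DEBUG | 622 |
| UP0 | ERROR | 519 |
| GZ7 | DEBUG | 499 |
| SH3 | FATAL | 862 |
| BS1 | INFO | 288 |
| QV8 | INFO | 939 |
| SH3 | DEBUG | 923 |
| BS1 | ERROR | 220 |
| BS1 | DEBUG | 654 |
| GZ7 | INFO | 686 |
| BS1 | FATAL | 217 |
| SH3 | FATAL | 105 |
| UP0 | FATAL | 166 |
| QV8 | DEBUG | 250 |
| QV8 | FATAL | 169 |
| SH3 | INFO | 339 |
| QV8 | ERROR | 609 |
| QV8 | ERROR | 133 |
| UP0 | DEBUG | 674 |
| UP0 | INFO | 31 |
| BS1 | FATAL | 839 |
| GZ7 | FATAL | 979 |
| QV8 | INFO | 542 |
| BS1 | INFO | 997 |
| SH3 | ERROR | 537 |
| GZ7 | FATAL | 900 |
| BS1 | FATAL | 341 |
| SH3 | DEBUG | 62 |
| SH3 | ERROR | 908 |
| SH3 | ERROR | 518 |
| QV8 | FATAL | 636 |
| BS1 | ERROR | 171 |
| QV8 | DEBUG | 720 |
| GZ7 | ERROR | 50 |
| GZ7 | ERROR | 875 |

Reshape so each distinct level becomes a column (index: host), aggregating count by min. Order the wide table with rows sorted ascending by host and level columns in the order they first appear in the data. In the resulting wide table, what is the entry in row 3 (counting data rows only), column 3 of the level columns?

With rows sorted ascending by host, row 3 is host=QV8. level columns in first-appearance order: DEBUG, FATAL, INFO, ERROR; column 3 is INFO.
Long rows with host=QV8, level=INFO: min(54, 939, 542) = 54.

54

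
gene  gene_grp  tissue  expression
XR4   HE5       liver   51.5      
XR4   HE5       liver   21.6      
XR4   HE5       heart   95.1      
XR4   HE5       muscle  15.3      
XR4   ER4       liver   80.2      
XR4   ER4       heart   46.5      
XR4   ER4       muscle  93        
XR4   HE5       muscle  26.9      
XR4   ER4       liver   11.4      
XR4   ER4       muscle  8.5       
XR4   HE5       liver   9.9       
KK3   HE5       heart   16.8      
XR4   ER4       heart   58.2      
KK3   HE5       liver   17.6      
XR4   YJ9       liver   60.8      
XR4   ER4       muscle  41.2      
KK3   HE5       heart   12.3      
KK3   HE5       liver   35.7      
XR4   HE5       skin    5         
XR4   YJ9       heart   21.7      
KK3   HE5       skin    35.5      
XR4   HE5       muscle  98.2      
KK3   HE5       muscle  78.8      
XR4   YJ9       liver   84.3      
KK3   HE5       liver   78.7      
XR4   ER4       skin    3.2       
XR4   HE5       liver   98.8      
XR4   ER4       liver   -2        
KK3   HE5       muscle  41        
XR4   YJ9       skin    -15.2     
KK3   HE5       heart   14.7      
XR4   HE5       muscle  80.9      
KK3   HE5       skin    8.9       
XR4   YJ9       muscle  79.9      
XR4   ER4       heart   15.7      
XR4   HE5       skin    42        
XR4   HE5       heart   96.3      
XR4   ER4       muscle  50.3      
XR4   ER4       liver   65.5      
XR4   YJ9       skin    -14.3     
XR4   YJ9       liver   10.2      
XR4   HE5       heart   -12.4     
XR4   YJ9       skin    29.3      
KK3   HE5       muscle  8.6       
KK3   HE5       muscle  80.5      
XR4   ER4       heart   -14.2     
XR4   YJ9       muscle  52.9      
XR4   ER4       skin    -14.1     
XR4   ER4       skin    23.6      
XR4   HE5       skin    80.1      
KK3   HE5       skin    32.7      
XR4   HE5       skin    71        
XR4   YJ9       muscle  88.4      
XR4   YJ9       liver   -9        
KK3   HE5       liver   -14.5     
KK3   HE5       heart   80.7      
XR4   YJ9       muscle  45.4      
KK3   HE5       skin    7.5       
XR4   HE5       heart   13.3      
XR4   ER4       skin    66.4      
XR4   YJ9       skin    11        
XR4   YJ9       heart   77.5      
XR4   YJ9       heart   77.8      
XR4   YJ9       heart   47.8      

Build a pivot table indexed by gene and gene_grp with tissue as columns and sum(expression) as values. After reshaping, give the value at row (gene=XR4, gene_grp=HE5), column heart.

Rows with gene=XR4, gene_grp=HE5 and tissue=heart: expression values are 95.1, 96.3, -12.4, 13.3.
95.1 + 96.3 + -12.4 + 13.3 = 192.3.

192.3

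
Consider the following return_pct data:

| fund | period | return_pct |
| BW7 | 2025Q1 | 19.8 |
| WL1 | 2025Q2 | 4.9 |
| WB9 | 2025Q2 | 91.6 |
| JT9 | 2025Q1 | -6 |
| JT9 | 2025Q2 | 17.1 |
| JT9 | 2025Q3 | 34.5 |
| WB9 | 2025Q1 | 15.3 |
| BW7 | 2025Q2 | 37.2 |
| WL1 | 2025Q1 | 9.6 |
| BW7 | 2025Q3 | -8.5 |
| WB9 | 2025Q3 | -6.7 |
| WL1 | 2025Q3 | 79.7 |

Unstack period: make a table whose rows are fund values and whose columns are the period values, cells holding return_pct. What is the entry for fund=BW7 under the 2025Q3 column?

-8.5

Wide layout: rows indexed by fund, columns are the 3 distinct period values (2025Q1, 2025Q2, 2025Q3).
Cell (fund=BW7, period=2025Q3) draws from the long row where fund=BW7 and period=2025Q3, which has return_pct=-8.5.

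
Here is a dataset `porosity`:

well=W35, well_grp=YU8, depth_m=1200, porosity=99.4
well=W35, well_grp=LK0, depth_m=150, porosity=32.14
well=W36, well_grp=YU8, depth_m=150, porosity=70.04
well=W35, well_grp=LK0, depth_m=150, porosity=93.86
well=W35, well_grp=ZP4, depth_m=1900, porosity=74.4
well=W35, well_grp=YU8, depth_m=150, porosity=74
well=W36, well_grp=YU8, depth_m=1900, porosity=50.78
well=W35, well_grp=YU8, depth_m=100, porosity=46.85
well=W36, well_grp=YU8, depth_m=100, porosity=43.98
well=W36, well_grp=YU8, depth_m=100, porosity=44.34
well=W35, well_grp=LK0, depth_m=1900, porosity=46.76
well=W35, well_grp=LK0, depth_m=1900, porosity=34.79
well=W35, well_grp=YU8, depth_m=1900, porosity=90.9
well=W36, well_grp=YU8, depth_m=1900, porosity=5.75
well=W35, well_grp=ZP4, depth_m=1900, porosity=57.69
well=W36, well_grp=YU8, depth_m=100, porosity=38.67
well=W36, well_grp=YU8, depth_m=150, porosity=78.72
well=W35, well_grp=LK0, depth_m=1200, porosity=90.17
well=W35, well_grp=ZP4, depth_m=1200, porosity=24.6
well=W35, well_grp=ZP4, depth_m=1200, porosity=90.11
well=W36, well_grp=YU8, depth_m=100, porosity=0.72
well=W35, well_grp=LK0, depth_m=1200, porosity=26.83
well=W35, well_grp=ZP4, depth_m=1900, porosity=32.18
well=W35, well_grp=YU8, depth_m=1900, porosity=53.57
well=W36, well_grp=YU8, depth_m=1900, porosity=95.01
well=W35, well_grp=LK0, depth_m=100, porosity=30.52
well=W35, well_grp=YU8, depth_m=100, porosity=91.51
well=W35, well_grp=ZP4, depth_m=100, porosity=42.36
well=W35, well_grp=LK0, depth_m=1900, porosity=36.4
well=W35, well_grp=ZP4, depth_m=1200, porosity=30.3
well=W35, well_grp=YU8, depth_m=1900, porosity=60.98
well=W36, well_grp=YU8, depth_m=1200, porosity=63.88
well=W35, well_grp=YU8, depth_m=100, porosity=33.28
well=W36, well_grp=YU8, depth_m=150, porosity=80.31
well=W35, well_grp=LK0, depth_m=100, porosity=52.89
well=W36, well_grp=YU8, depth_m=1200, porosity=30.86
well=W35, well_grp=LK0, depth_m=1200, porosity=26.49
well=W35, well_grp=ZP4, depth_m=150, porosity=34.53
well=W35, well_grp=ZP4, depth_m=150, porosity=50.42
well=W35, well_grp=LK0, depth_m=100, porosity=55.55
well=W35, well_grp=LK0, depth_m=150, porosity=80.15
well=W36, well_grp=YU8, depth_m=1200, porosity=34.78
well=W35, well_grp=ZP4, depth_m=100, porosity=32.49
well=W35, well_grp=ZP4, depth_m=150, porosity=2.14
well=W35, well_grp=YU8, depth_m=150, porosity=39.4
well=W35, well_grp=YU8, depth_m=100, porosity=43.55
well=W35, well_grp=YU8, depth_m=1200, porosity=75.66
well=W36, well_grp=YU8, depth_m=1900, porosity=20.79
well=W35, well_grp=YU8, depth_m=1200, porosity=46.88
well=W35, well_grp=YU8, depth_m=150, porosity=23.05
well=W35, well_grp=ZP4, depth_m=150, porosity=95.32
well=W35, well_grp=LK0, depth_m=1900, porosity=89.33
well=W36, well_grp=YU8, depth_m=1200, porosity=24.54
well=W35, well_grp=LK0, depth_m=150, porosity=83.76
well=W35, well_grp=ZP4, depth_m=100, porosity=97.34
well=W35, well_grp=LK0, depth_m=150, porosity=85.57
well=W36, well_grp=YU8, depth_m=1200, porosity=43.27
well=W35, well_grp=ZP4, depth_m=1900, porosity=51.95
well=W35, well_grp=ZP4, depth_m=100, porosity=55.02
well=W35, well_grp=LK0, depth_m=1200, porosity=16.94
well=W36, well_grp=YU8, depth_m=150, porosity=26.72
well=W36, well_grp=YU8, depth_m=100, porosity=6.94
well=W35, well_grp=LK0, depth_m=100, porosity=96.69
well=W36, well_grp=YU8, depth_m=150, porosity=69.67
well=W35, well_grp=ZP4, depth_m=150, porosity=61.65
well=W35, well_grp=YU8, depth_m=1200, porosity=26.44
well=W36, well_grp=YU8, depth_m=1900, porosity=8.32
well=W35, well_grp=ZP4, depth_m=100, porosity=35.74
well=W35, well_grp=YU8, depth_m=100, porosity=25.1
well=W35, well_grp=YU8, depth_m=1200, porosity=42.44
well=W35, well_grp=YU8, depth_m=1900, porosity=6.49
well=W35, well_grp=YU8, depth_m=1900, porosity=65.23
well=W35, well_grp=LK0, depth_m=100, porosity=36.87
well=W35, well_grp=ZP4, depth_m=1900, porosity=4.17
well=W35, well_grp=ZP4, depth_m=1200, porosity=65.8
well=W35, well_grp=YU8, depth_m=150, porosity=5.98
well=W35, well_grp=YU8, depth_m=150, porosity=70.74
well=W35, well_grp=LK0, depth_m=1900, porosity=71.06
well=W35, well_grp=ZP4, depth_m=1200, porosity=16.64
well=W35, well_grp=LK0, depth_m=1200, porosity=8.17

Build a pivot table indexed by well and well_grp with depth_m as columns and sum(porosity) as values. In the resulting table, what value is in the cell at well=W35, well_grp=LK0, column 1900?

Rows with well=W35, well_grp=LK0 and depth_m=1900: porosity values are 46.76, 34.79, 36.4, 89.33, 71.06.
46.76 + 34.79 + 36.4 + 89.33 + 71.06 = 278.34.

278.34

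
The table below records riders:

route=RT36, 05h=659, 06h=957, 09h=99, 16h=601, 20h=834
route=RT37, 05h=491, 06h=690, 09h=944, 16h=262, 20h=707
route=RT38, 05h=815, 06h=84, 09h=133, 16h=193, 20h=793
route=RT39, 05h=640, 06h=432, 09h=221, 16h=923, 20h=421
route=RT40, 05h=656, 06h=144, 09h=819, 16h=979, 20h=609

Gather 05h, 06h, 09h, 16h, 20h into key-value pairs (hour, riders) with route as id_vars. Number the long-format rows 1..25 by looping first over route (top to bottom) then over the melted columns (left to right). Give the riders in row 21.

25 rows total (5 × 5). Row 21: index ⌊(21-1)/5⌋ = 4 into route → RT40; (21-1) mod 5 = 0 into the melted columns → 05h.
So row 21 is (RT40, 05h, 656); riders = 656.

656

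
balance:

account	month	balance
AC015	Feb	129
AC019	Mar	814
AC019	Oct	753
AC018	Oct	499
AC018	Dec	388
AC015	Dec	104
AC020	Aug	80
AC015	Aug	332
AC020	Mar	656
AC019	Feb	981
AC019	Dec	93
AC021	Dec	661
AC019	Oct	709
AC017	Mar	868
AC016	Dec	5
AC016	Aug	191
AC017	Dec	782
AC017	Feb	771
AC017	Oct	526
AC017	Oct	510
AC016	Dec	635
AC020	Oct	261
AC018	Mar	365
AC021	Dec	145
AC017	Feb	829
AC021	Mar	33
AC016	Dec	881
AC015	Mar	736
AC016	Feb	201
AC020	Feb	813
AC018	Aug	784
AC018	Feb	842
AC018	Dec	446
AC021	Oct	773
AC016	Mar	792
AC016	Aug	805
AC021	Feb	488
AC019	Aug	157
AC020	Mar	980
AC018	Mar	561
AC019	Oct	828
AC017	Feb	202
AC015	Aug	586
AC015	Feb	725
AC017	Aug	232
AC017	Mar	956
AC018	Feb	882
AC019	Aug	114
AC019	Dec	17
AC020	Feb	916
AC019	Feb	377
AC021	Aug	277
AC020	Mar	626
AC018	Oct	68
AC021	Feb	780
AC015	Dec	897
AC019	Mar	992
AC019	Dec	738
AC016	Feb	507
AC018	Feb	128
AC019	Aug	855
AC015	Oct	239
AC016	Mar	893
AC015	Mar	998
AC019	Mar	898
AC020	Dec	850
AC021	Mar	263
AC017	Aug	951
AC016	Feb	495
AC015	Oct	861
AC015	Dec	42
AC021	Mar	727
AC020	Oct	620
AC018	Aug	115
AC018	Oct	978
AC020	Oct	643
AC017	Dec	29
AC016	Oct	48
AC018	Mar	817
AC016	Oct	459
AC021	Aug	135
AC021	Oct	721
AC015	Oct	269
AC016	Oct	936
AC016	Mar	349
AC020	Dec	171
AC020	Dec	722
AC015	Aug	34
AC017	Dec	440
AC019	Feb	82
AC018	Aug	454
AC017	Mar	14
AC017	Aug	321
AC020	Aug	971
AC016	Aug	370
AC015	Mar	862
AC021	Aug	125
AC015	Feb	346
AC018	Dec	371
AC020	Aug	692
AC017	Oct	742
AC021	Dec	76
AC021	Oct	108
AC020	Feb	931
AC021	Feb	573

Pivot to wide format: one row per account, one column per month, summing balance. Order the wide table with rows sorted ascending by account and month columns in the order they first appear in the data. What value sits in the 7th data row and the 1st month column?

1841

With rows sorted ascending by account, row 7 is account=AC021. month columns in first-appearance order: Feb, Mar, Oct, Dec, Aug; column 1 is Feb.
Long rows with account=AC021, month=Feb: 488 + 780 + 573 = 1841.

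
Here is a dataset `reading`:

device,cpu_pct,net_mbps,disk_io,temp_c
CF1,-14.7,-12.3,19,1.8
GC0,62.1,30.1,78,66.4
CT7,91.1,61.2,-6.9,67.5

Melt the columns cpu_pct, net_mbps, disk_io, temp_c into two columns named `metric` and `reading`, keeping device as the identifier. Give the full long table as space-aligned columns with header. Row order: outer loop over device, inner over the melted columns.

Each (device, column) pair becomes one row: 3 × 4 = 12 rows.
For example, (CF1, cpu_pct) → reading=-14.7.

device  metric    reading
CF1     cpu_pct   -14.7  
CF1     net_mbps  -12.3  
CF1     disk_io   19     
CF1     temp_c    1.8    
GC0     cpu_pct   62.1   
GC0     net_mbps  30.1   
GC0     disk_io   78     
GC0     temp_c    66.4   
CT7     cpu_pct   91.1   
CT7     net_mbps  61.2   
CT7     disk_io   -6.9   
CT7     temp_c    67.5   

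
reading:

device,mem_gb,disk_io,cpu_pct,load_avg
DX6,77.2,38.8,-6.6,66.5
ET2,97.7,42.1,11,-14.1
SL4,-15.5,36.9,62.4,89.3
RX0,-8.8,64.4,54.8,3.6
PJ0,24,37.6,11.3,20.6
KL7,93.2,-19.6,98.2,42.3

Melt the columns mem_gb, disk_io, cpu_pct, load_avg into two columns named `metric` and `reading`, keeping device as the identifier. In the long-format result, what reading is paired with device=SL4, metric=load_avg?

89.3

Unpivoting turns each (device, wide-column) pair into one long row.
The wide cell at row SL4, column load_avg holds 89.3, so the long row (SL4, load_avg) has reading=89.3.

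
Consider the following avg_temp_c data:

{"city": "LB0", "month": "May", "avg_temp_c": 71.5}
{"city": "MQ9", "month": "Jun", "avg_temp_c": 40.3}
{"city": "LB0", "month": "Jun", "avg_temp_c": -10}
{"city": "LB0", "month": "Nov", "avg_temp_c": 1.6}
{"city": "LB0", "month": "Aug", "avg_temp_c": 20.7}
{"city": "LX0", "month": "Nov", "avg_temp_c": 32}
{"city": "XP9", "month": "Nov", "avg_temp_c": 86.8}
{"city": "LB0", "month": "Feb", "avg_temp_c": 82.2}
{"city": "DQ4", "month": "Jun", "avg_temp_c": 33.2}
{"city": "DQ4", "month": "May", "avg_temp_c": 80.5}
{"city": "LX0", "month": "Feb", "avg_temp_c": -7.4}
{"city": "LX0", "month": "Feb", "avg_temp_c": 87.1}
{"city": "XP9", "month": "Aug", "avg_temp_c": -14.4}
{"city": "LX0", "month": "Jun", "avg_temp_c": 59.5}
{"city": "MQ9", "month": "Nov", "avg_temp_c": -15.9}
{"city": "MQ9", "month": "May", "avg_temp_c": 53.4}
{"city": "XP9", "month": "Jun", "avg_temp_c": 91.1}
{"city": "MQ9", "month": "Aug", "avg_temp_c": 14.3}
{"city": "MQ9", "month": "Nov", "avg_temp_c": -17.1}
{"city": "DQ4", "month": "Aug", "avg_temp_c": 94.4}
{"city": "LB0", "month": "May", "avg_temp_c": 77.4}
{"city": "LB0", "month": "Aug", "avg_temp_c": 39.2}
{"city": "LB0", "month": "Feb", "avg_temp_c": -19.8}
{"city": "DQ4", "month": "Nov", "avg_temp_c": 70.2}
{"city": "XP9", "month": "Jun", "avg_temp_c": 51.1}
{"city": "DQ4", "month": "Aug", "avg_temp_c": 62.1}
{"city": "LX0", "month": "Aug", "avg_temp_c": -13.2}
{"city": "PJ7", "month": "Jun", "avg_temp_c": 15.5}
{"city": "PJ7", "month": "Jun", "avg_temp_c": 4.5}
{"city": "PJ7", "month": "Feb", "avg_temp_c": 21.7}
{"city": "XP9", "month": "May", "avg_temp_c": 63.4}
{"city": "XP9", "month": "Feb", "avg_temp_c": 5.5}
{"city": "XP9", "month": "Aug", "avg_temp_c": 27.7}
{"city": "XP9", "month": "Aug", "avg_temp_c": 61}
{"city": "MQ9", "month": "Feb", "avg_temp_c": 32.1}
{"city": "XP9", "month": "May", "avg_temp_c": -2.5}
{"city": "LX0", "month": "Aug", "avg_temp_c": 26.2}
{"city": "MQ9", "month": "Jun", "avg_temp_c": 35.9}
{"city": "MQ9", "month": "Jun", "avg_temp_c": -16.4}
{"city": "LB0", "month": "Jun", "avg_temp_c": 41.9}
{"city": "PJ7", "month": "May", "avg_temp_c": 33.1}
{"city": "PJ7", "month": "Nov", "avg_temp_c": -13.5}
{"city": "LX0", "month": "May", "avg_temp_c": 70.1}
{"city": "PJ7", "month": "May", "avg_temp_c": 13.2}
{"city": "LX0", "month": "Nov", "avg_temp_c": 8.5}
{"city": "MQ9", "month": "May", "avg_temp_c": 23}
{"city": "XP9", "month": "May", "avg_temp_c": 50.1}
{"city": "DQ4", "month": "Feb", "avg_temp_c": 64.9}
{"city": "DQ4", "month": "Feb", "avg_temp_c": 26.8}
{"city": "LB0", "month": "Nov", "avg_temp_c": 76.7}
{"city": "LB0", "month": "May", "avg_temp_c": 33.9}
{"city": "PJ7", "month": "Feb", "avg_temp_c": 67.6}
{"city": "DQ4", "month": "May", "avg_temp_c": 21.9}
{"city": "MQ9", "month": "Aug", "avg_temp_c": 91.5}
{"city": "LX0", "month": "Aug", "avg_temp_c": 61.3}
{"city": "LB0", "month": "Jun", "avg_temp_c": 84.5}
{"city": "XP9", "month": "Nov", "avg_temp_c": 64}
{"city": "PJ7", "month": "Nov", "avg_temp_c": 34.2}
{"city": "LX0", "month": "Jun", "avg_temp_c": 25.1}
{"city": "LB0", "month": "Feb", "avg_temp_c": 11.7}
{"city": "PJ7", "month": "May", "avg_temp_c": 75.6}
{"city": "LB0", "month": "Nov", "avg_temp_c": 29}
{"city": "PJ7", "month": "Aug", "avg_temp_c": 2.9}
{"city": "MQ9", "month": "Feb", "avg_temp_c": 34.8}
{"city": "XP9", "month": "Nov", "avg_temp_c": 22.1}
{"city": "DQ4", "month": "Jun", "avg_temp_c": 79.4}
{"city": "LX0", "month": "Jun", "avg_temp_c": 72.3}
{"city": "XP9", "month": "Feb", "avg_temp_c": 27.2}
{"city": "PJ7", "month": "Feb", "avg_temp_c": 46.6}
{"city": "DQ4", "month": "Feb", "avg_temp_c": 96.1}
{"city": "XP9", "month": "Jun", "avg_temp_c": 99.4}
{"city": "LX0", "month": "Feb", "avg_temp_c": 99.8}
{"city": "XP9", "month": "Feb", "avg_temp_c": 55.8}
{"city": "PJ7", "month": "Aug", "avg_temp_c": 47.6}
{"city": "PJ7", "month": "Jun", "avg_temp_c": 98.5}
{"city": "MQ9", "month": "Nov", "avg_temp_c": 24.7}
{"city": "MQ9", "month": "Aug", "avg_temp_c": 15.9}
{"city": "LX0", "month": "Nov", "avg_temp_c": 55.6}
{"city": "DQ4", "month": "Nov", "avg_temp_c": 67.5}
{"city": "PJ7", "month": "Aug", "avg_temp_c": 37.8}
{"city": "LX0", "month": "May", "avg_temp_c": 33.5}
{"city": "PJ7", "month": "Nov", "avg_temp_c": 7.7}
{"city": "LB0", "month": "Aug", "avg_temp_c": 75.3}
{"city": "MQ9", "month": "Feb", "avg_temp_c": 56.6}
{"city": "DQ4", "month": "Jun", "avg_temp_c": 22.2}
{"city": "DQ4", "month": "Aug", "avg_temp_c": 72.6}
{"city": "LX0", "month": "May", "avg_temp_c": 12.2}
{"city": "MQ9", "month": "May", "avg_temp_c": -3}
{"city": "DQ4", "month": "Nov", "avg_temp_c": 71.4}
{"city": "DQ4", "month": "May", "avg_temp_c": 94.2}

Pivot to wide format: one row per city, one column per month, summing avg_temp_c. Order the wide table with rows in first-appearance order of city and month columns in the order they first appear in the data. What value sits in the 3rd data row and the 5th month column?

179.5

With rows in first-appearance order of city, row 3 is city=LX0. month columns in first-appearance order: May, Jun, Nov, Aug, Feb; column 5 is Feb.
Long rows with city=LX0, month=Feb: -7.4 + 87.1 + 99.8 = 179.5.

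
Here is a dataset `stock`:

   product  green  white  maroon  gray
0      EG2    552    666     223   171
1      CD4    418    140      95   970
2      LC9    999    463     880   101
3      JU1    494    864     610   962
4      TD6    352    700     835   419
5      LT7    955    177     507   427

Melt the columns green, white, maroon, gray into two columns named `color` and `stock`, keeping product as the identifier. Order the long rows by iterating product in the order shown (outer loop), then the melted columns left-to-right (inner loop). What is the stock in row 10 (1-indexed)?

24 rows total (6 × 4). Row 10: index ⌊(10-1)/4⌋ = 2 into product → LC9; (10-1) mod 4 = 1 into the melted columns → white.
So row 10 is (LC9, white, 463); stock = 463.

463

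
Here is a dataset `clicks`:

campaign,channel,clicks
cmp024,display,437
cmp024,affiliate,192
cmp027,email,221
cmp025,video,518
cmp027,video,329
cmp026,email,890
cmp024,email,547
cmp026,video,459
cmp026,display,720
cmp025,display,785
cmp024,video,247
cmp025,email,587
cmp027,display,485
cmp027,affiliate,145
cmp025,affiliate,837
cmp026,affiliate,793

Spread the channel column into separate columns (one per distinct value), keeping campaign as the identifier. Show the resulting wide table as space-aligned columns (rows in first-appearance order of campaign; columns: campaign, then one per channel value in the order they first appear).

campaign  display  affiliate  email  video
cmp024    437      192        547    247  
cmp027    485      145        221    329  
cmp025    785      837        587    518  
cmp026    720      793        890    459  

Columns: campaign plus the 4 distinct channel values (display, affiliate, email, video).
For example, row cmp024 column display takes clicks=437 from the long row (cmp024, display).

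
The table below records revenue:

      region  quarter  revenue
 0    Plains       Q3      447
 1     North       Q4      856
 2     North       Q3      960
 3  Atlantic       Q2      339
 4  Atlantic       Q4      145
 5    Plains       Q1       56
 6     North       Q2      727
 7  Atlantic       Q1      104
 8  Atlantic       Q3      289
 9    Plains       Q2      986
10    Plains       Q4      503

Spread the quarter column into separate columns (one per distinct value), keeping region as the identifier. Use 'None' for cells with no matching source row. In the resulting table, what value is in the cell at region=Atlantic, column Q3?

289

The long row with region=Atlantic, quarter=Q3 has revenue=289.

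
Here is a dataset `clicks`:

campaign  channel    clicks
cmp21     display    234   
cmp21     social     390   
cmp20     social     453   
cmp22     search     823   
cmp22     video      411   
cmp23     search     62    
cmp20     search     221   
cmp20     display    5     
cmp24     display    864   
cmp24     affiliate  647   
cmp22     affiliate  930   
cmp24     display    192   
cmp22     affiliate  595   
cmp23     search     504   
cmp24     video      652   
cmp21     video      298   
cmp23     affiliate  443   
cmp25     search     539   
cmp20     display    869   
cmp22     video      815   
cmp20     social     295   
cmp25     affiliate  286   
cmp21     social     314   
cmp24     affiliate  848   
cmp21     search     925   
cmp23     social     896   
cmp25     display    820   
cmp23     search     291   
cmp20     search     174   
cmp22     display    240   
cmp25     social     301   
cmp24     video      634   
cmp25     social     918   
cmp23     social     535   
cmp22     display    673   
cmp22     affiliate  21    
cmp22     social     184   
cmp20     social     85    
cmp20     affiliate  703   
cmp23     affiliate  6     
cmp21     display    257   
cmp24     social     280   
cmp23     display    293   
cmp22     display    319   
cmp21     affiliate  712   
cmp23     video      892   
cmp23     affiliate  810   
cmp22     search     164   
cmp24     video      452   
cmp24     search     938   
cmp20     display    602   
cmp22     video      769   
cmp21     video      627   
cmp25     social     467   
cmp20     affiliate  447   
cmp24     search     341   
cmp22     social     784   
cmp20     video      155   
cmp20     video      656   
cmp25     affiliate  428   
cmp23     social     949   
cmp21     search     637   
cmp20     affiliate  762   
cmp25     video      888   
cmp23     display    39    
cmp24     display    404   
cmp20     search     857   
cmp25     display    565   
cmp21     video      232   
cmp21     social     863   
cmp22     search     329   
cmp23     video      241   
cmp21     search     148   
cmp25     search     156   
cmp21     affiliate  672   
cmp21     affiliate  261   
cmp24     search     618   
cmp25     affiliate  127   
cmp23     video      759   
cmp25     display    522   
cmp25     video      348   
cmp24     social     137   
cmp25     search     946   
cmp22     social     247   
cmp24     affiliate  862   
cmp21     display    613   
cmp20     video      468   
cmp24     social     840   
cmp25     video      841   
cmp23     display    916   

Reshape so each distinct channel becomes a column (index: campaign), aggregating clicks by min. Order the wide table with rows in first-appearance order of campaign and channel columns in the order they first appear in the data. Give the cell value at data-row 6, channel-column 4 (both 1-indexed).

With rows in first-appearance order of campaign, row 6 is campaign=cmp25. channel columns in first-appearance order: display, social, search, video, affiliate; column 4 is video.
Long rows with campaign=cmp25, channel=video: min(888, 348, 841) = 348.

348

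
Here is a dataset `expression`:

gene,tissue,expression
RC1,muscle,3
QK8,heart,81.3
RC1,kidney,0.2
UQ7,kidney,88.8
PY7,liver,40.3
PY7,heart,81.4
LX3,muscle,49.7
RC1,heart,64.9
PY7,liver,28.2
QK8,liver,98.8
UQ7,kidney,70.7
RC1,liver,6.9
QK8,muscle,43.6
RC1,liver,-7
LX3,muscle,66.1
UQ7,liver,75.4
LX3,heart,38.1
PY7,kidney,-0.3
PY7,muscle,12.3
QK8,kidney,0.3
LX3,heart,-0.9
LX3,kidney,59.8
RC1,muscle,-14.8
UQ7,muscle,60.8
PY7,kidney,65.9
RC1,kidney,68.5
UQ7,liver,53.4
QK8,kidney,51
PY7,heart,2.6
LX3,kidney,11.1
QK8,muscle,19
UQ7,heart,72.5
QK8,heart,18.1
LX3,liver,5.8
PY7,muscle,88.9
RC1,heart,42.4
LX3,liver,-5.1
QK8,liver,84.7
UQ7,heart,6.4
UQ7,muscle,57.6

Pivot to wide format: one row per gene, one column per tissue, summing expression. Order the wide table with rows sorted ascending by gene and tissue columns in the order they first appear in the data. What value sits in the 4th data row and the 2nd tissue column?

107.3

With rows sorted ascending by gene, row 4 is gene=RC1. tissue columns in first-appearance order: muscle, heart, kidney, liver; column 2 is heart.
Long rows with gene=RC1, tissue=heart: 64.9 + 42.4 = 107.3.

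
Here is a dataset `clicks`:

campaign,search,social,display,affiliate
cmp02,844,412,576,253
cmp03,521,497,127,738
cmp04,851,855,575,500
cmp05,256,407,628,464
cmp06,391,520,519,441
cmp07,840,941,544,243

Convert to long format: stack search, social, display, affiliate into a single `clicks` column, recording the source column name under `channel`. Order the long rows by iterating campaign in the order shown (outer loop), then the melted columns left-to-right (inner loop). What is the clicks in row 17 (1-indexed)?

24 rows total (6 × 4). Row 17: index ⌊(17-1)/4⌋ = 4 into campaign → cmp06; (17-1) mod 4 = 0 into the melted columns → search.
So row 17 is (cmp06, search, 391); clicks = 391.

391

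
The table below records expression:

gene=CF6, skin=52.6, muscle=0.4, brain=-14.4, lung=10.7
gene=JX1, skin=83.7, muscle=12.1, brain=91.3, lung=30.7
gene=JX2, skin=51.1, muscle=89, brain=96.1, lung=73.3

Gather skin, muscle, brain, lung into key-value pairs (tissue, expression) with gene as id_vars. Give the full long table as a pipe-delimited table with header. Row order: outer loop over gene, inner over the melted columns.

| gene | tissue | expression |
| CF6 | skin | 52.6 |
| CF6 | muscle | 0.4 |
| CF6 | brain | -14.4 |
| CF6 | lung | 10.7 |
| JX1 | skin | 83.7 |
| JX1 | muscle | 12.1 |
| JX1 | brain | 91.3 |
| JX1 | lung | 30.7 |
| JX2 | skin | 51.1 |
| JX2 | muscle | 89 |
| JX2 | brain | 96.1 |
| JX2 | lung | 73.3 |

Each (gene, column) pair becomes one row: 3 × 4 = 12 rows.
For example, (CF6, skin) → expression=52.6.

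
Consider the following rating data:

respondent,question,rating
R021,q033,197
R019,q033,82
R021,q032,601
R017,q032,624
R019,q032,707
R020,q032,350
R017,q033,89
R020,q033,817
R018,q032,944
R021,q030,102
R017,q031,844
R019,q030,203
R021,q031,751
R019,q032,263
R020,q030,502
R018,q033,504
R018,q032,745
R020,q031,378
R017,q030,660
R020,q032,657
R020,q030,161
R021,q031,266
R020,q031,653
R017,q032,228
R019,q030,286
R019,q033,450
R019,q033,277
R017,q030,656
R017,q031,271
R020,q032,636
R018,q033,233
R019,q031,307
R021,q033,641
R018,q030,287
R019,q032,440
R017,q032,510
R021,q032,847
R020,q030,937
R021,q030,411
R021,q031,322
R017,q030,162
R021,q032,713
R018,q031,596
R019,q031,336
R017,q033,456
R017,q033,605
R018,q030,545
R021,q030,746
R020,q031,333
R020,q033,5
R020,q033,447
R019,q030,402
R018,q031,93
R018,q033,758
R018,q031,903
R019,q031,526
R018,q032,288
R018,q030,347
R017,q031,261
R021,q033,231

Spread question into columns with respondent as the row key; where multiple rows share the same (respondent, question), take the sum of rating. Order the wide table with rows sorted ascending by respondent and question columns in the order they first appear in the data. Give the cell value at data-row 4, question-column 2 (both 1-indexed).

1643

With rows sorted ascending by respondent, row 4 is respondent=R020. question columns in first-appearance order: q033, q032, q030, q031; column 2 is q032.
Long rows with respondent=R020, question=q032: 350 + 657 + 636 = 1643.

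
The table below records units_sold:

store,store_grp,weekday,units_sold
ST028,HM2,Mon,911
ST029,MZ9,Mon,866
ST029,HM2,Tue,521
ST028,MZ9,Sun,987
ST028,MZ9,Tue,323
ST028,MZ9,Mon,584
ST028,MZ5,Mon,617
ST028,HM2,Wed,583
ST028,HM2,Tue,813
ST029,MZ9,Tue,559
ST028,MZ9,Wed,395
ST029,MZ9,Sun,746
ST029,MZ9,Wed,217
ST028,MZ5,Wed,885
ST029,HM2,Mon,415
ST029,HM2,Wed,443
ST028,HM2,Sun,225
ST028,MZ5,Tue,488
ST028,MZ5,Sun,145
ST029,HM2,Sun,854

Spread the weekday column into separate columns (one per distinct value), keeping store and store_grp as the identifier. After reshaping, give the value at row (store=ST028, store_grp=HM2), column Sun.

225

Wide layout: rows indexed by store and store_grp, columns are the 4 distinct weekday values (Mon, Tue, Sun, Wed).
Cell (store=ST028, store_grp=HM2, weekday=Sun) draws from the long row where store=ST028, store_grp=HM2 and weekday=Sun, which has units_sold=225.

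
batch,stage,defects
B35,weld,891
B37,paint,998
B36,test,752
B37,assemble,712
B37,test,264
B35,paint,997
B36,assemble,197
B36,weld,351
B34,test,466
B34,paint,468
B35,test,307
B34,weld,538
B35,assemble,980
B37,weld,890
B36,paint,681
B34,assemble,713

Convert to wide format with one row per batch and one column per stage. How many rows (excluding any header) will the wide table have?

4 distinct batch values → 4 rows.

4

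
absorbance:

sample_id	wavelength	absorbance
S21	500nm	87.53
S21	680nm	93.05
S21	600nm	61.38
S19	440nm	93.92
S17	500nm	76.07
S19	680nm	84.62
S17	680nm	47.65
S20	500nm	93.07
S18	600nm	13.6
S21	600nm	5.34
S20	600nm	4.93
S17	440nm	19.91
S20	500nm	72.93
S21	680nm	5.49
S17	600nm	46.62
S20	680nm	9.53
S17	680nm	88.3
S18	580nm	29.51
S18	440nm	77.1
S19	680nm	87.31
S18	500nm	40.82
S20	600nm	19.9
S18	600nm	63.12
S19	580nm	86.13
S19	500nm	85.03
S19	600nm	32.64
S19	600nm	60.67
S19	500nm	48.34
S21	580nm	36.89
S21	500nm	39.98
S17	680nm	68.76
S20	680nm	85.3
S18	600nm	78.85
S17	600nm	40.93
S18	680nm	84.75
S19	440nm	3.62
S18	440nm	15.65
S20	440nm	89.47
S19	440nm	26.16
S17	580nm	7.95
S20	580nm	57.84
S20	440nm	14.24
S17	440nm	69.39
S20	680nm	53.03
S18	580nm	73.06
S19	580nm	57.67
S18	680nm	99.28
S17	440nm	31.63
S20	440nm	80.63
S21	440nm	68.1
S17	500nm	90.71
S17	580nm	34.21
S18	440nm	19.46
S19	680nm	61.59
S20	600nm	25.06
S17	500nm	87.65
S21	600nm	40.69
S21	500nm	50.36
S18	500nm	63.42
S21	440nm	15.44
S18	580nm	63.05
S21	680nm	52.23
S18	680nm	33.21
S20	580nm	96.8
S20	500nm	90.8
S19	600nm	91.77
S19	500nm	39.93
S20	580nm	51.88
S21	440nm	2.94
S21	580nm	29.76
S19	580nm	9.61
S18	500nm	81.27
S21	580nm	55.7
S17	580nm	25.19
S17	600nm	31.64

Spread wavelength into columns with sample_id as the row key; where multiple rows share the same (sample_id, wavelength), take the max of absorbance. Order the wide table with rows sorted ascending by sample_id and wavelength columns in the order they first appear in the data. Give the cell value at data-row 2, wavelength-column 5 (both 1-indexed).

73.06

With rows sorted ascending by sample_id, row 2 is sample_id=S18. wavelength columns in first-appearance order: 500nm, 680nm, 600nm, 440nm, 580nm; column 5 is 580nm.
Long rows with sample_id=S18, wavelength=580nm: max(29.51, 73.06, 63.05) = 73.06.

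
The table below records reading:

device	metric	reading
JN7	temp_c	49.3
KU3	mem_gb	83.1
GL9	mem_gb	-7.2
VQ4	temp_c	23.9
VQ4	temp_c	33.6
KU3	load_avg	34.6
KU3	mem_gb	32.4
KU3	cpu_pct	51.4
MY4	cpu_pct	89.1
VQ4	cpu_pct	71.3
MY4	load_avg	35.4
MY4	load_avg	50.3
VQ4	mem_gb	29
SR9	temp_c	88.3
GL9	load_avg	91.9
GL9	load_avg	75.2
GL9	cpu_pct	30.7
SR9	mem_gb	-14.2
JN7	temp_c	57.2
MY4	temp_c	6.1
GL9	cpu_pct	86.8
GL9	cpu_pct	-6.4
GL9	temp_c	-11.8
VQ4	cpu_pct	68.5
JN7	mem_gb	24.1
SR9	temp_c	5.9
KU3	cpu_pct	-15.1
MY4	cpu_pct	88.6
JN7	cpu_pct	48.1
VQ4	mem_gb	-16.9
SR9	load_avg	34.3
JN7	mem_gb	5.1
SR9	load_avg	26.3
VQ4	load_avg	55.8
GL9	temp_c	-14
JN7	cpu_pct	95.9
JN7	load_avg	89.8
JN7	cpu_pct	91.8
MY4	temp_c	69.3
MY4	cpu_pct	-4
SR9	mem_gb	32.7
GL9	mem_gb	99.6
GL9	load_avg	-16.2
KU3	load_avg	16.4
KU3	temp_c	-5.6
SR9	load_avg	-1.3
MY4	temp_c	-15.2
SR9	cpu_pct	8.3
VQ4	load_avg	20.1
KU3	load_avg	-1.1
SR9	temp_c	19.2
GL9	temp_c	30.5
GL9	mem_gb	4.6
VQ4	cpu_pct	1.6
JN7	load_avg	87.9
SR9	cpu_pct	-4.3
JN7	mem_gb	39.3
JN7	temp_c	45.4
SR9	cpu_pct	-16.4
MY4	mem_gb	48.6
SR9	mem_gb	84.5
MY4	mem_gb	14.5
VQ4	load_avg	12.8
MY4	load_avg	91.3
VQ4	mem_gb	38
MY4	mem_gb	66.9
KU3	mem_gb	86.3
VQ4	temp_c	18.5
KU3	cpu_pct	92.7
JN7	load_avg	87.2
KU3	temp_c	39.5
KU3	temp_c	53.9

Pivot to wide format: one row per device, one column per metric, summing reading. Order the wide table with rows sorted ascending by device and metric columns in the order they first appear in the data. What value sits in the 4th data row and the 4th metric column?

With rows sorted ascending by device, row 4 is device=MY4. metric columns in first-appearance order: temp_c, mem_gb, load_avg, cpu_pct; column 4 is cpu_pct.
Long rows with device=MY4, metric=cpu_pct: 89.1 + 88.6 + -4 = 173.7.

173.7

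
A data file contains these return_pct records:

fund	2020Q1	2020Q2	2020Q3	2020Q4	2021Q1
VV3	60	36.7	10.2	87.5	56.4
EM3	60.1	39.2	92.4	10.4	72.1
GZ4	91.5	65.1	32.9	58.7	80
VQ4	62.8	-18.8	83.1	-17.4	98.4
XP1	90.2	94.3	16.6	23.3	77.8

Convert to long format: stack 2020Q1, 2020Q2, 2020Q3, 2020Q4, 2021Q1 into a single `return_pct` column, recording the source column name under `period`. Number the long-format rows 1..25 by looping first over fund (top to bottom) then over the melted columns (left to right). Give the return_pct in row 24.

25 rows total (5 × 5). Row 24: index ⌊(24-1)/5⌋ = 4 into fund → XP1; (24-1) mod 5 = 3 into the melted columns → 2020Q4.
So row 24 is (XP1, 2020Q4, 23.3); return_pct = 23.3.

23.3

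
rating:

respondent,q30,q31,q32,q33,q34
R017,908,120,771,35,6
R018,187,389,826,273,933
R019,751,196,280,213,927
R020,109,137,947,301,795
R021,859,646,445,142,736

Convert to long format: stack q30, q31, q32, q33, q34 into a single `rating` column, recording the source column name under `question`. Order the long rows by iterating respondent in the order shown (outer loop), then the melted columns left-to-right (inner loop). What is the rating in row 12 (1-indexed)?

25 rows total (5 × 5). Row 12: index ⌊(12-1)/5⌋ = 2 into respondent → R019; (12-1) mod 5 = 1 into the melted columns → q31.
So row 12 is (R019, q31, 196); rating = 196.

196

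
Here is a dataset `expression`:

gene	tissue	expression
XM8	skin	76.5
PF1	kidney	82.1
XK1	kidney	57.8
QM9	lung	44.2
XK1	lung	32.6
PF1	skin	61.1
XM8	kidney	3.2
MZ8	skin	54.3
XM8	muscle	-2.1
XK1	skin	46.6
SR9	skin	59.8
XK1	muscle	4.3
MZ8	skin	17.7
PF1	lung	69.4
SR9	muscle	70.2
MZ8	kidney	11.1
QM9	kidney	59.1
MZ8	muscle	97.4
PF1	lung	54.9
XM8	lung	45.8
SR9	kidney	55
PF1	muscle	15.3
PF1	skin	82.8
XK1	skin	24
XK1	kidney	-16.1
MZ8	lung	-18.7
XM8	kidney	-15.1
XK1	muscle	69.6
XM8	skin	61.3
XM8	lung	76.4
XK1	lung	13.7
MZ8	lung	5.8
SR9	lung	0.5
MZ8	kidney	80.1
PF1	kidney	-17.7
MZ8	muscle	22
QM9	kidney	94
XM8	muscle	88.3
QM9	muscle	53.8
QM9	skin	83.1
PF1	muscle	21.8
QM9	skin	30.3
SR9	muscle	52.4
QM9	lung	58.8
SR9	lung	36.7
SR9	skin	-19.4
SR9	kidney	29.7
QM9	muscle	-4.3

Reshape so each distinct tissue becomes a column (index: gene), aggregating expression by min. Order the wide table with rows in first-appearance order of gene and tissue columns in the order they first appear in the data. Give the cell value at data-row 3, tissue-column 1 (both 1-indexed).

24

With rows in first-appearance order of gene, row 3 is gene=XK1. tissue columns in first-appearance order: skin, kidney, lung, muscle; column 1 is skin.
Long rows with gene=XK1, tissue=skin: min(46.6, 24) = 24.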